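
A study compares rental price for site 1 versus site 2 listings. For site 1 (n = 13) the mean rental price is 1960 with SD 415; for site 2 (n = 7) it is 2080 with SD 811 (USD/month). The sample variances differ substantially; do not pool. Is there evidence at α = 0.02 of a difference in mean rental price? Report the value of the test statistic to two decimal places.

-0.37

Let group 1 = site 1, group 2 = site 2. H0: μ_1 = μ_2; H1: μ_1 ≠ μ_2 (Welch's two-sample t-test, two-sided).
t = (x̄_1 − x̄_2)/√(s_1²/n_1 + s_2²/n_2) = (1960 − 2080)/√(415²/13 + 811²/7) = -0.37
Welch–Satterthwaite df ≈ 7.73
Two-sided p-value ≈ 0.724
Since p ≈ 0.724 > α = 0.02, fail to reject H0; the evidence is not statistically significant.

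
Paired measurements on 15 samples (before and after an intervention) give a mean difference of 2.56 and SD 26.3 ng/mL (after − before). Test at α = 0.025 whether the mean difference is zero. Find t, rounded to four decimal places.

0.3770

H0: μ_d = 0; H1: μ_d ≠ 0 (paired t-test on the differences, two-sided).
t = d̄/(s_d/√n) = 2.56/(26.3/√15) = 0.3770
df = n − 1 = 14
Two-sided p-value ≈ 0.7118
Since p ≈ 0.7118 > α = 0.025, fail to reject H0; the evidence is not statistically significant.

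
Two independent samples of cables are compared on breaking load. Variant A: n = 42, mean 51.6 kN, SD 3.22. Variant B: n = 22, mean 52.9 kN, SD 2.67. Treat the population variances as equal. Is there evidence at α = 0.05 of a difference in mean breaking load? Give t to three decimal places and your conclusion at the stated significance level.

t = -1.622; fail to reject H0

Let group 1 = variant A, group 2 = variant B. H0: μ_1 = μ_2; H1: μ_1 ≠ μ_2 (two-sample pooled-variance t-test, two-sided).
s_p² = [(42−1)·3.22² + (22−1)·2.67²]/(42+22−2) = 9.27115
t = (51.6 − 52.9)/√[9.27115·(1/42 + 1/22)] = -1.622
df = n₁ + n₂ − 2 = 62
Two-sided p-value ≈ 0.1098
Since p ≈ 0.1098 > α = 0.05, fail to reject H0; the data do not provide sufficient evidence against H0.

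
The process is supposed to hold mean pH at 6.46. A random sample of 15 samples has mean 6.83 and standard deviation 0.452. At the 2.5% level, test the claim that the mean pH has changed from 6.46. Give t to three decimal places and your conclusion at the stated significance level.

t = 3.170; reject H0

H0: μ = 6.46; H1: μ ≠ 6.46 (one-sample t-test, two-sided).
t = (x̄ − μ₀)/(s/√n) = (6.83 − 6.46)/(0.452/√15) = 3.170
df = n − 1 = 14
Two-sided p-value ≈ 0.0068
Since p ≈ 0.0068 < α = 0.025, reject H0; the data support H1.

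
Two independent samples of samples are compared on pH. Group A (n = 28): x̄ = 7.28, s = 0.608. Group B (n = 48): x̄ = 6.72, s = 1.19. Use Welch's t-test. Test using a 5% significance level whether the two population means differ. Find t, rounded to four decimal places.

Let group 1 = group A, group 2 = group B. H0: μ_1 = μ_2; H1: μ_1 ≠ μ_2 (Welch's two-sample t-test, two-sided).
t = (x̄_1 − x̄_2)/√(s_1²/n_1 + s_2²/n_2) = (7.28 − 6.72)/√(0.608²/28 + 1.19²/48) = 2.7099
Welch–Satterthwaite df ≈ 73.02
Two-sided p-value ≈ 0.0084
Since p ≈ 0.0084 < α = 0.05, reject H0; the evidence is statistically significant.

2.7099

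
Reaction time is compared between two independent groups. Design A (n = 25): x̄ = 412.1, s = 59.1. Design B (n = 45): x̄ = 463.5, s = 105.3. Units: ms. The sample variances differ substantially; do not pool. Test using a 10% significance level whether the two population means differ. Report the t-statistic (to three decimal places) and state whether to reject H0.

Let group 1 = design A, group 2 = design B. H0: μ_1 = μ_2; H1: μ_1 ≠ μ_2 (Welch's two-sample t-test, two-sided).
t = (x̄_1 − x̄_2)/√(s_1²/n_1 + s_2²/n_2) = (412.1 − 463.5)/√(59.1²/25 + 105.3²/45) = -2.616
Welch–Satterthwaite df ≈ 67.98
Two-sided p-value ≈ 0.0110
Since p ≈ 0.0110 < α = 0.1, reject H0; the data support H1.

t = -2.616; reject H0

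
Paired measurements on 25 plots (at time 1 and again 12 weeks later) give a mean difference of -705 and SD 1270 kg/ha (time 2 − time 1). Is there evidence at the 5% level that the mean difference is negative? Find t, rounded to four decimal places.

H0: μ_d = 0; H1: μ_d < 0 (paired t-test on the differences, left-tailed).
t = d̄/(s_d/√n) = -705/(1270/√25) = -2.7756
df = n − 1 = 24
p-value = P(T ≤ -2.7756) ≈ 0.0053
Since p ≈ 0.0053 < α = 0.05, reject H0; the data support H1.

-2.7756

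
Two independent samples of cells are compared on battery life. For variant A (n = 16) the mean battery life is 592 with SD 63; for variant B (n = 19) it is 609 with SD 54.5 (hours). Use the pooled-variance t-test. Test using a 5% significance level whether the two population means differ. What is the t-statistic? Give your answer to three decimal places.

Let group 1 = variant A, group 2 = variant B. H0: μ_1 = μ_2; H1: μ_1 ≠ μ_2 (two-sample pooled-variance t-test, two-sided).
s_p² = [(16−1)·63² + (19−1)·54.5²]/(16+19−2) = 3424.23
t = (592 − 609)/√[3424.23·(1/16 + 1/19)] = -0.856
df = n₁ + n₂ − 2 = 33
Two-sided p-value ≈ 0.398
Since p ≈ 0.398 > α = 0.05, fail to reject H0; the evidence is not statistically significant.

-0.856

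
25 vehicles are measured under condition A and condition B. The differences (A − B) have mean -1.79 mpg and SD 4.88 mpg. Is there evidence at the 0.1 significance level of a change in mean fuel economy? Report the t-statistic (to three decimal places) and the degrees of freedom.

H0: μ_d = 0; H1: μ_d ≠ 0 (paired t-test on the differences, two-sided).
t = d̄/(s_d/√n) = -1.79/(4.88/√25) = -1.834
df = n − 1 = 24
Two-sided p-value ≈ 0.0791
Since p ≈ 0.0791 < α = 0.1, reject H0; the data support H1.

t = -1.834, df = 24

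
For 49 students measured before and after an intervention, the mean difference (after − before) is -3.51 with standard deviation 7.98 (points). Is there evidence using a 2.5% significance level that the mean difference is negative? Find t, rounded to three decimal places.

-3.079

H0: μ_d = 0; H1: μ_d < 0 (paired t-test on the differences, left-tailed).
t = d̄/(s_d/√n) = -3.51/(7.98/√49) = -3.079
df = n − 1 = 48
p-value = P(T ≤ -3.079) ≈ 0.0017
Since p ≈ 0.0017 < α = 0.025, reject H0; the evidence is statistically significant.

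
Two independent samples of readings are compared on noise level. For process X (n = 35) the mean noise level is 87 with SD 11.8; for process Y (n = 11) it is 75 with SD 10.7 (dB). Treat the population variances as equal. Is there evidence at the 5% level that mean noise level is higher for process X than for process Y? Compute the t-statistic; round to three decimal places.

3.003

Let group 1 = process X, group 2 = process Y. H0: μ_1 = μ_2; H1: μ_1 > μ_2 (two-sample pooled-variance t-test, right-tailed).
s_p² = [(35−1)·11.8² + (11−1)·10.7²]/(35+11−2) = 133.615
t = (87 − 75)/√[133.615·(1/35 + 1/11)] = 3.003
df = n₁ + n₂ − 2 = 44
p-value = P(T ≥ 3.003) ≈ 0.002
Since p ≈ 0.002 < α = 0.05, reject H0; the data support H1.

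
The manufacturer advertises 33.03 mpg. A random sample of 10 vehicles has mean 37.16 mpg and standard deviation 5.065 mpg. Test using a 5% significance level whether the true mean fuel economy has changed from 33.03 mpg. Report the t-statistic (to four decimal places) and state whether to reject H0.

H0: μ = 33.03; H1: μ ≠ 33.03 (one-sample t-test, two-sided).
t = (x̄ − μ₀)/(s/√n) = (37.16 − 33.03)/(5.065/√10) = 2.5785
df = n − 1 = 9
Two-sided p-value ≈ 0.030
Since p ≈ 0.030 < α = 0.05, reject H0; the evidence is statistically significant.

t = 2.5785; reject H0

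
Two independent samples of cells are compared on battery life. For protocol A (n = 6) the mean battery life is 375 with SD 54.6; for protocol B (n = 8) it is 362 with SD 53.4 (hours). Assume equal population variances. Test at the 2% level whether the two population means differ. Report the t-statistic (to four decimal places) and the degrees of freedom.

t = 0.4466, df = 12

Let group 1 = protocol A, group 2 = protocol B. H0: μ_1 = μ_2; H1: μ_1 ≠ μ_2 (two-sample pooled-variance t-test, two-sided).
s_p² = [(6−1)·54.6² + (8−1)·53.4²]/(6+8−2) = 2905.56
t = (375 − 362)/√[2905.56·(1/6 + 1/8)] = 0.4466
df = n₁ + n₂ − 2 = 12
Two-sided p-value ≈ 0.6631
Since p ≈ 0.6631 > α = 0.02, fail to reject H0; the data do not provide sufficient evidence against H0.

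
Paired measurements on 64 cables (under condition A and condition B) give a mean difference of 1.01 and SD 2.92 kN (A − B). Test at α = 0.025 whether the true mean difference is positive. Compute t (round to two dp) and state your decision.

t = 2.77; reject H0

H0: μ_d = 0; H1: μ_d > 0 (paired t-test on the differences, right-tailed).
t = d̄/(s_d/√n) = 1.01/(2.92/√64) = 2.77
df = n − 1 = 63
p-value = P(T ≥ 2.77) ≈ 0.004
Since p ≈ 0.004 < α = 0.025, reject H0; the data support H1.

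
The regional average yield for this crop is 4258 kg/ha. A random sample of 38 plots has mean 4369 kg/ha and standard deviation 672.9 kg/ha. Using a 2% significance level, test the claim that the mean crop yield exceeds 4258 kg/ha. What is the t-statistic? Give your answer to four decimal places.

1.0169

H0: μ = 4258; H1: μ > 4258 (one-sample t-test, right-tailed).
t = (x̄ − μ₀)/(s/√n) = (4369 − 4258)/(672.9/√38) = 1.0169
df = n − 1 = 37
p-value = P(T ≥ 1.0169) ≈ 0.158
Since p ≈ 0.158 > α = 0.02, fail to reject H0; the evidence is not statistically significant.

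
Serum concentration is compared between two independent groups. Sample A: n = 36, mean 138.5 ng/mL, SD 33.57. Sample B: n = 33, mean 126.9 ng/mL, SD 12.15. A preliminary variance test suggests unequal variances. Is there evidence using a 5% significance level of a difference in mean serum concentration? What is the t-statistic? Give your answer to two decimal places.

1.94

Let group 1 = sample A, group 2 = sample B. H0: μ_1 = μ_2; H1: μ_1 ≠ μ_2 (Welch's two-sample t-test, two-sided).
t = (x̄_1 − x̄_2)/√(s_1²/n_1 + s_2²/n_2) = (138.5 − 126.9)/√(33.57²/36 + 12.15²/33) = 1.94
Welch–Satterthwaite df ≈ 44.72
Two-sided p-value ≈ 0.059
Since p ≈ 0.059 > α = 0.05, fail to reject H0; the data do not provide sufficient evidence against H0.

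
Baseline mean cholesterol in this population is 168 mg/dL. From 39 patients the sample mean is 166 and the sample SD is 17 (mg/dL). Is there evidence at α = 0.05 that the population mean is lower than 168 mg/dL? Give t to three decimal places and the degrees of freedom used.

H0: μ = 168; H1: μ < 168 (one-sample t-test, left-tailed).
t = (x̄ − μ₀)/(s/√n) = (166 − 168)/(17/√39) = -0.735
df = n − 1 = 38
p-value = P(T ≤ -0.735) ≈ 0.234
Since p ≈ 0.234 > α = 0.05, fail to reject H0; the data do not provide sufficient evidence against H0.

t = -0.735, df = 38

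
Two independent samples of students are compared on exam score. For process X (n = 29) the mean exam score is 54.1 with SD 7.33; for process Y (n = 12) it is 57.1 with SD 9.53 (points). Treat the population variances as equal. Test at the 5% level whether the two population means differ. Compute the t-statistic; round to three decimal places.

Let group 1 = process X, group 2 = process Y. H0: μ_1 = μ_2; H1: μ_1 ≠ μ_2 (two-sample pooled-variance t-test, two-sided).
s_p² = [(29−1)·7.33² + (12−1)·9.53²]/(29+12−2) = 64.1907
t = (54.1 − 57.1)/√[64.1907·(1/29 + 1/12)] = -1.091
df = n₁ + n₂ − 2 = 39
Two-sided p-value ≈ 0.2820
Since p ≈ 0.2820 > α = 0.05, fail to reject H0; the evidence is not statistically significant.

-1.091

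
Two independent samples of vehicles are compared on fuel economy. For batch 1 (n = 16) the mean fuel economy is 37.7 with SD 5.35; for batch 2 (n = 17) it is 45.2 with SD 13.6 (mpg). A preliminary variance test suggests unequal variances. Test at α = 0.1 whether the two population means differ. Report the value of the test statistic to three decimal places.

Let group 1 = batch 1, group 2 = batch 2. H0: μ_1 = μ_2; H1: μ_1 ≠ μ_2 (Welch's two-sample t-test, two-sided).
t = (x̄_1 − x̄_2)/√(s_1²/n_1 + s_2²/n_2) = (37.7 − 45.2)/√(5.35²/16 + 13.6²/17) = -2.107
Welch–Satterthwaite df ≈ 21.09
Two-sided p-value ≈ 0.0473
Since p ≈ 0.0473 < α = 0.1, reject H0; the evidence is statistically significant.

-2.107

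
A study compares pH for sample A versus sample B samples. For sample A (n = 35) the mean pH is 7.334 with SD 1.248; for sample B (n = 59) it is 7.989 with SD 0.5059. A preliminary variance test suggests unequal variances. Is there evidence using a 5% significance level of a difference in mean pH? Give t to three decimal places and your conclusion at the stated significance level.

Let group 1 = sample A, group 2 = sample B. H0: μ_1 = μ_2; H1: μ_1 ≠ μ_2 (Welch's two-sample t-test, two-sided).
t = (x̄_1 − x̄_2)/√(s_1²/n_1 + s_2²/n_2) = (7.334 − 7.989)/√(1.248²/35 + 0.5059²/59) = -2.964
Welch–Satterthwaite df ≈ 40.72
Two-sided p-value ≈ 0.0051
Since p ≈ 0.0051 < α = 0.05, reject H0; the data support H1.

t = -2.964; reject H0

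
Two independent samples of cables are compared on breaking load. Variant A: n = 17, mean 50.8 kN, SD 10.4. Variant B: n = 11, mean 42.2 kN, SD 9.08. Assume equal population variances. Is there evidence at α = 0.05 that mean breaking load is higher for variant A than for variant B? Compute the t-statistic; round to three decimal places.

Let group 1 = variant A, group 2 = variant B. H0: μ_1 = μ_2; H1: μ_1 > μ_2 (two-sample pooled-variance t-test, right-tailed).
s_p² = [(17−1)·10.4² + (11−1)·9.08²]/(17+11−2) = 98.2702
t = (50.8 − 42.2)/√[98.2702·(1/17 + 1/11)] = 2.242
df = n₁ + n₂ − 2 = 26
p-value = P(T ≥ 2.242) ≈ 0.0169
Since p ≈ 0.0169 < α = 0.05, reject H0; the data support H1.

2.242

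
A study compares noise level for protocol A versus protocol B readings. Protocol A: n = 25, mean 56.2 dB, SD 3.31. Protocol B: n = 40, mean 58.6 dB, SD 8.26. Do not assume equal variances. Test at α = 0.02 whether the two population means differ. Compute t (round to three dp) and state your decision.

t = -1.639; fail to reject H0

Let group 1 = protocol A, group 2 = protocol B. H0: μ_1 = μ_2; H1: μ_1 ≠ μ_2 (Welch's two-sample t-test, two-sided).
t = (x̄_1 − x̄_2)/√(s_1²/n_1 + s_2²/n_2) = (56.2 − 58.6)/√(3.31²/25 + 8.26²/40) = -1.639
Welch–Satterthwaite df ≈ 55.65
Two-sided p-value ≈ 0.1068
Since p ≈ 0.1068 > α = 0.02, fail to reject H0; the evidence is not statistically significant.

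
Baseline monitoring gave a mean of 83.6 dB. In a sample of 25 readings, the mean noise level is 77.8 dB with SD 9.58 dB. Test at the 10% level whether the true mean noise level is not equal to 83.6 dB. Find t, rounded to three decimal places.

-3.027

H0: μ = 83.6; H1: μ ≠ 83.6 (one-sample t-test, two-sided).
t = (x̄ − μ₀)/(s/√n) = (77.8 − 83.6)/(9.58/√25) = -3.027
df = n − 1 = 24
Two-sided p-value ≈ 0.0058
Since p ≈ 0.0058 < α = 0.1, reject H0; the data support H1.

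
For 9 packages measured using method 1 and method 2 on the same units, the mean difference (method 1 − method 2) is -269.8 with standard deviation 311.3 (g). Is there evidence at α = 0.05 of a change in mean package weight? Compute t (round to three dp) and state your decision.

t = -2.600; reject H0

H0: μ_d = 0; H1: μ_d ≠ 0 (paired t-test on the differences, two-sided).
t = d̄/(s_d/√n) = -269.8/(311.3/√9) = -2.600
df = n − 1 = 8
Two-sided p-value ≈ 0.032
Since p ≈ 0.032 < α = 0.05, reject H0; the data support H1.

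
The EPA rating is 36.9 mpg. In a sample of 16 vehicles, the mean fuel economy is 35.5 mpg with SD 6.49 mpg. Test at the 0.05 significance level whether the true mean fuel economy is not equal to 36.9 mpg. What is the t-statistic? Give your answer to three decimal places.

-0.863

H0: μ = 36.9; H1: μ ≠ 36.9 (one-sample t-test, two-sided).
t = (x̄ − μ₀)/(s/√n) = (35.5 − 36.9)/(6.49/√16) = -0.863
df = n − 1 = 15
Two-sided p-value ≈ 0.402
Since p ≈ 0.402 > α = 0.05, fail to reject H0; the data do not provide sufficient evidence against H0.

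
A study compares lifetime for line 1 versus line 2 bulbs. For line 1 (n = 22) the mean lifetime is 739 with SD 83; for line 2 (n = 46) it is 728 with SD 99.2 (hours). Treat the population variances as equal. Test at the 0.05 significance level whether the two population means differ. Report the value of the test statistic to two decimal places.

0.45

Let group 1 = line 1, group 2 = line 2. H0: μ_1 = μ_2; H1: μ_1 ≠ μ_2 (two-sample pooled-variance t-test, two-sided).
s_p² = [(22−1)·83² + (46−1)·99.2²]/(22+46−2) = 8901.48
t = (739 − 728)/√[8901.48·(1/22 + 1/46)] = 0.45
df = n₁ + n₂ − 2 = 66
Two-sided p-value ≈ 0.654
Since p ≈ 0.654 > α = 0.05, fail to reject H0; the data do not provide sufficient evidence against H0.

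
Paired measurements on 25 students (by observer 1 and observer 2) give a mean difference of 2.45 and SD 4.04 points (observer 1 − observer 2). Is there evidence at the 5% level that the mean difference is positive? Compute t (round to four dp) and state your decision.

H0: μ_d = 0; H1: μ_d > 0 (paired t-test on the differences, right-tailed).
t = d̄/(s_d/√n) = 2.45/(4.04/√25) = 3.0322
df = n − 1 = 24
p-value = P(T ≥ 3.0322) ≈ 0.0029
Since p ≈ 0.0029 < α = 0.05, reject H0; the evidence is statistically significant.

t = 3.0322; reject H0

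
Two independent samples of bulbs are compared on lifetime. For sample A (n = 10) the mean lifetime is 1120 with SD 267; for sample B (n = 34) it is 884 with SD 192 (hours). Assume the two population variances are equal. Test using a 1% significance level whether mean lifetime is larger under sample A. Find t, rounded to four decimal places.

Let group 1 = sample A, group 2 = sample B. H0: μ_1 = μ_2; H1: μ_1 > μ_2 (two-sample pooled-variance t-test, right-tailed).
s_p² = [(10−1)·267² + (34−1)·192²]/(10+34−2) = 44240.8
t = (1120 − 884)/√[44240.8·(1/10 + 1/34)] = 3.1190
df = n₁ + n₂ − 2 = 42
p-value = P(T ≥ 3.1190) ≈ 0.002
Since p ≈ 0.002 < α = 0.01, reject H0; the data support H1.

3.1190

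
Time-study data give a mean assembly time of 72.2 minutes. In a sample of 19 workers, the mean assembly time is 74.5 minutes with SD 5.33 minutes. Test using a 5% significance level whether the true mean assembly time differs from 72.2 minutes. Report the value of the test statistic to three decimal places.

H0: μ = 72.2; H1: μ ≠ 72.2 (one-sample t-test, two-sided).
t = (x̄ − μ₀)/(s/√n) = (74.5 − 72.2)/(5.33/√19) = 1.881
df = n − 1 = 18
Two-sided p-value ≈ 0.076
Since p ≈ 0.076 > α = 0.05, fail to reject H0; the data do not provide sufficient evidence against H0.

1.881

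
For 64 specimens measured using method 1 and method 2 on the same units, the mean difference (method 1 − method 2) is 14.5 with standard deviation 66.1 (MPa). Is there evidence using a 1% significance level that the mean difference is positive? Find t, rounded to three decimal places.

H0: μ_d = 0; H1: μ_d > 0 (paired t-test on the differences, right-tailed).
t = d̄/(s_d/√n) = 14.5/(66.1/√64) = 1.755
df = n − 1 = 63
p-value = P(T ≥ 1.755) ≈ 0.0421
Since p ≈ 0.0421 > α = 0.01, fail to reject H0; the data do not provide sufficient evidence against H0.

1.755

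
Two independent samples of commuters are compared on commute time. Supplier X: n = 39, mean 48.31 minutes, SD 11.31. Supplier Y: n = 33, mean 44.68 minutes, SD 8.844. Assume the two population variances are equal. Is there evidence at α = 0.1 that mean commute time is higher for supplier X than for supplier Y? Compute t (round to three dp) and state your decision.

t = 1.496; reject H0

Let group 1 = supplier X, group 2 = supplier Y. H0: μ_1 = μ_2; H1: μ_1 > μ_2 (two-sample pooled-variance t-test, right-tailed).
s_p² = [(39−1)·11.31² + (33−1)·8.844²]/(39+33−2) = 105.196
t = (48.31 − 44.68)/√[105.196·(1/39 + 1/33)] = 1.496
df = n₁ + n₂ − 2 = 70
p-value = P(T ≥ 1.496) ≈ 0.0695
Since p ≈ 0.0695 < α = 0.1, reject H0; the data support H1.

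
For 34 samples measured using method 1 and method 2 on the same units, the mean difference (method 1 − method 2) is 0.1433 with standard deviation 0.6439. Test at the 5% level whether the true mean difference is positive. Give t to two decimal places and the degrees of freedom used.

H0: μ_d = 0; H1: μ_d > 0 (paired t-test on the differences, right-tailed).
t = d̄/(s_d/√n) = 0.1433/(0.6439/√34) = 1.30
df = n − 1 = 33
p-value = P(T ≥ 1.30) ≈ 0.102
Since p ≈ 0.102 > α = 0.05, fail to reject H0; the data do not provide sufficient evidence against H0.

t = 1.30, df = 33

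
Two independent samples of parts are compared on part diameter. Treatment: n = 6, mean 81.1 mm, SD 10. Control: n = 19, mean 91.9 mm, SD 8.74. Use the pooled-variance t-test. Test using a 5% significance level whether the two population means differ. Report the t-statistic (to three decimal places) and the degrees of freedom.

t = -2.554, df = 23

Let group 1 = treatment, group 2 = control. H0: μ_1 = μ_2; H1: μ_1 ≠ μ_2 (two-sample pooled-variance t-test, two-sided).
s_p² = [(6−1)·10² + (19−1)·8.74²]/(6+19−2) = 81.5207
t = (81.1 − 91.9)/√[81.5207·(1/6 + 1/19)] = -2.554
df = n₁ + n₂ − 2 = 23
Two-sided p-value ≈ 0.018
Since p ≈ 0.018 < α = 0.05, reject H0; the evidence is statistically significant.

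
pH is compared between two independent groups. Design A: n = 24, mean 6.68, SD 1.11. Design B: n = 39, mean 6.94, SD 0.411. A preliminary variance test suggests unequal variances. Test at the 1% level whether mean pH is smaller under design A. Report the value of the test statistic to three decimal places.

Let group 1 = design A, group 2 = design B. H0: μ_1 = μ_2; H1: μ_1 < μ_2 (Welch's two-sample t-test, left-tailed).
t = (x̄_1 − x̄_2)/√(s_1²/n_1 + s_2²/n_2) = (6.68 − 6.94)/√(1.11²/24 + 0.411²/39) = -1.102
Welch–Satterthwaite df ≈ 26.93
p-value = P(T ≤ -1.102) ≈ 0.140
Since p ≈ 0.140 > α = 0.01, fail to reject H0; the data do not provide sufficient evidence against H0.

-1.102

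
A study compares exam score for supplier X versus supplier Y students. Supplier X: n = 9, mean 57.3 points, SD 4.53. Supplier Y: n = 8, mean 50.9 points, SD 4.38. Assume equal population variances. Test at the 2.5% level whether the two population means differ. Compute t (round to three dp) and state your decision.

t = 2.953; reject H0

Let group 1 = supplier X, group 2 = supplier Y. H0: μ_1 = μ_2; H1: μ_1 ≠ μ_2 (two-sample pooled-variance t-test, two-sided).
s_p² = [(9−1)·4.53² + (8−1)·4.38²]/(9+8−2) = 19.8972
t = (57.3 − 50.9)/√[19.8972·(1/9 + 1/8)] = 2.953
df = n₁ + n₂ − 2 = 15
Two-sided p-value ≈ 0.0099
Since p ≈ 0.0099 < α = 0.025, reject H0; the evidence is statistically significant.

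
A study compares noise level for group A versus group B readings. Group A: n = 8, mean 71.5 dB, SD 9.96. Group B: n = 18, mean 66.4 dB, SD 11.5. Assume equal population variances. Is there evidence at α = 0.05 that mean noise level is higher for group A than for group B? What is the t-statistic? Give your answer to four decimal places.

Let group 1 = group A, group 2 = group B. H0: μ_1 = μ_2; H1: μ_1 > μ_2 (two-sample pooled-variance t-test, right-tailed).
s_p² = [(8−1)·9.96² + (18−1)·11.5²]/(8+18−2) = 122.611
t = (71.5 − 66.4)/√[122.611·(1/8 + 1/18)] = 1.0839
df = n₁ + n₂ − 2 = 24
p-value = P(T ≥ 1.0839) ≈ 0.145
Since p ≈ 0.145 > α = 0.05, fail to reject H0; the data do not provide sufficient evidence against H0.

1.0839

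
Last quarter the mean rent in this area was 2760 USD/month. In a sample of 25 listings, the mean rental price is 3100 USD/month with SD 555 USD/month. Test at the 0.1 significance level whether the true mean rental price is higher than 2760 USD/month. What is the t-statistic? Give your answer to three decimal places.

3.063

H0: μ = 2760; H1: μ > 2760 (one-sample t-test, right-tailed).
t = (x̄ − μ₀)/(s/√n) = (3100 − 2760)/(555/√25) = 3.063
df = n − 1 = 24
p-value = P(T ≥ 3.063) ≈ 0.003
Since p ≈ 0.003 < α = 0.1, reject H0; the data support H1.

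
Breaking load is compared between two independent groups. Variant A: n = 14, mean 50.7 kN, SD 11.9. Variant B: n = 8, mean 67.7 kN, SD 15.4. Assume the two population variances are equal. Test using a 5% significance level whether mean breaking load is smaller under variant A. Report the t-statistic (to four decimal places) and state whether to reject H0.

Let group 1 = variant A, group 2 = variant B. H0: μ_1 = μ_2; H1: μ_1 < μ_2 (two-sample pooled-variance t-test, left-tailed).
s_p² = [(14−1)·11.9² + (8−1)·15.4²]/(14+8−2) = 175.053
t = (50.7 − 67.7)/√[175.053·(1/14 + 1/8)] = -2.8991
df = n₁ + n₂ − 2 = 20
p-value = P(T ≤ -2.8991) ≈ 0.004
Since p ≈ 0.004 < α = 0.05, reject H0; the evidence is statistically significant.

t = -2.8991; reject H0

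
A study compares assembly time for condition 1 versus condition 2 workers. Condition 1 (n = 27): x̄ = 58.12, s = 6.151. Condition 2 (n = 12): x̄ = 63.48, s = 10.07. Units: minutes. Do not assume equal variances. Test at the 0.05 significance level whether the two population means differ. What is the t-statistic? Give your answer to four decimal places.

Let group 1 = condition 1, group 2 = condition 2. H0: μ_1 = μ_2; H1: μ_1 ≠ μ_2 (Welch's two-sample t-test, two-sided).
t = (x̄_1 − x̄_2)/√(s_1²/n_1 + s_2²/n_2) = (58.12 − 63.48)/√(6.151²/27 + 10.07²/12) = -1.7077
Welch–Satterthwaite df ≈ 14.78
Two-sided p-value ≈ 0.1086
Since p ≈ 0.1086 > α = 0.05, fail to reject H0; the evidence is not statistically significant.

-1.7077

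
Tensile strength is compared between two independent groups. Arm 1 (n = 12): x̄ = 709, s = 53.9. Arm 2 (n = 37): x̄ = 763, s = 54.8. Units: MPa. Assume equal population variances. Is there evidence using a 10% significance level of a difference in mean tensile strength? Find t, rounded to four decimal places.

Let group 1 = arm 1, group 2 = arm 2. H0: μ_1 = μ_2; H1: μ_1 ≠ μ_2 (two-sample pooled-variance t-test, two-sided).
s_p² = [(12−1)·53.9² + (37−1)·54.8²]/(12+37−2) = 2980.14
t = (709 − 763)/√[2980.14·(1/12 + 1/37)] = -2.9776
df = n₁ + n₂ − 2 = 47
Two-sided p-value ≈ 0.005
Since p ≈ 0.005 < α = 0.1, reject H0; the data support H1.

-2.9776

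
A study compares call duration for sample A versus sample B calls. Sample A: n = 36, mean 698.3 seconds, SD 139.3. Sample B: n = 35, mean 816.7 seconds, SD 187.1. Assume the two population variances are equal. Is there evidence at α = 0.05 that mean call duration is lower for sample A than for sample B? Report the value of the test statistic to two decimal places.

Let group 1 = sample A, group 2 = sample B. H0: μ_1 = μ_2; H1: μ_1 < μ_2 (two-sample pooled-variance t-test, left-tailed).
s_p² = [(36−1)·139.3² + (35−1)·187.1²]/(36+35−2) = 27092.4
t = (698.3 − 816.7)/√[27092.4·(1/36 + 1/35)] = -3.03
df = n₁ + n₂ − 2 = 69
p-value = P(T ≤ -3.03) ≈ 0.0017
Since p ≈ 0.0017 < α = 0.05, reject H0; the data support H1.

-3.03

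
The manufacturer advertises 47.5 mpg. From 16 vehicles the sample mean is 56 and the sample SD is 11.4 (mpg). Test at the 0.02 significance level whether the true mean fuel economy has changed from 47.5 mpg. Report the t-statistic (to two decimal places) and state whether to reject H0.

t = 2.98; reject H0

H0: μ = 47.5; H1: μ ≠ 47.5 (one-sample t-test, two-sided).
t = (x̄ − μ₀)/(s/√n) = (56 − 47.5)/(11.4/√16) = 2.98
df = n − 1 = 15
Two-sided p-value ≈ 0.009
Since p ≈ 0.009 < α = 0.02, reject H0; the data support H1.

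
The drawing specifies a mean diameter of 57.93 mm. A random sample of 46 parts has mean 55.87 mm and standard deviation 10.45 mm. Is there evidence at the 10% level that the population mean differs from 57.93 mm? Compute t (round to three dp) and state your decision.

t = -1.337; fail to reject H0

H0: μ = 57.93; H1: μ ≠ 57.93 (one-sample t-test, two-sided).
t = (x̄ − μ₀)/(s/√n) = (55.87 − 57.93)/(10.45/√46) = -1.337
df = n − 1 = 45
Two-sided p-value ≈ 0.188
Since p ≈ 0.188 > α = 0.1, fail to reject H0; the data do not provide sufficient evidence against H0.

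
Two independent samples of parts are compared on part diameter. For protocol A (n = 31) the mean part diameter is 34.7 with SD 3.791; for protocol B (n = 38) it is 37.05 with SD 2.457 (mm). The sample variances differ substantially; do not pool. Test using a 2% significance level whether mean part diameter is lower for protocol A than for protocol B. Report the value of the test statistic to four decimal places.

Let group 1 = protocol A, group 2 = protocol B. H0: μ_1 = μ_2; H1: μ_1 < μ_2 (Welch's two-sample t-test, left-tailed).
t = (x̄_1 − x̄_2)/√(s_1²/n_1 + s_2²/n_2) = (34.7 − 37.05)/√(3.791²/31 + 2.457²/38) = -2.9786
Welch–Satterthwaite df ≈ 49.38
p-value = P(T ≤ -2.9786) ≈ 0.0022
Since p ≈ 0.0022 < α = 0.02, reject H0; the data support H1.

-2.9786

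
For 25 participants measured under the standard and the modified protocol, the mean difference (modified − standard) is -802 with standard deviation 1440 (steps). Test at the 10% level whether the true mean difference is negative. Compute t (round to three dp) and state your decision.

t = -2.785; reject H0

H0: μ_d = 0; H1: μ_d < 0 (paired t-test on the differences, left-tailed).
t = d̄/(s_d/√n) = -802/(1440/√25) = -2.785
df = n − 1 = 24
p-value = P(T ≤ -2.785) ≈ 0.0051
Since p ≈ 0.0051 < α = 0.1, reject H0; the evidence is statistically significant.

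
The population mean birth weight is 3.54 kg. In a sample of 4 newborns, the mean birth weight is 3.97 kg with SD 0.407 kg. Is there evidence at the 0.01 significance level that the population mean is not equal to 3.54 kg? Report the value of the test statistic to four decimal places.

2.1130

H0: μ = 3.54; H1: μ ≠ 3.54 (one-sample t-test, two-sided).
t = (x̄ − μ₀)/(s/√n) = (3.97 − 3.54)/(0.407/√4) = 2.1130
df = n − 1 = 3
Two-sided p-value ≈ 0.125
Since p ≈ 0.125 > α = 0.01, fail to reject H0; the data do not provide sufficient evidence against H0.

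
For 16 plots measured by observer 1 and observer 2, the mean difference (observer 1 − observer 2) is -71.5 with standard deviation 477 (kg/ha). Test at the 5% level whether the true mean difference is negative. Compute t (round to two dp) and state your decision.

t = -0.60; fail to reject H0

H0: μ_d = 0; H1: μ_d < 0 (paired t-test on the differences, left-tailed).
t = d̄/(s_d/√n) = -71.5/(477/√16) = -0.60
df = n − 1 = 15
p-value = P(T ≤ -0.60) ≈ 0.2789
Since p ≈ 0.2789 > α = 0.05, fail to reject H0; the evidence is not statistically significant.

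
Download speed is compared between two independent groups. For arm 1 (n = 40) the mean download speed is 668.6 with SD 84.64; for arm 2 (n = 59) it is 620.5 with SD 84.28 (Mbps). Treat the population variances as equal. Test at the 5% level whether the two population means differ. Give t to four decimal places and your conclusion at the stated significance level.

t = 2.7817; reject H0

Let group 1 = arm 1, group 2 = arm 2. H0: μ_1 = μ_2; H1: μ_1 ≠ μ_2 (two-sample pooled-variance t-test, two-sided).
s_p² = [(40−1)·84.64² + (59−1)·84.28²]/(40+59−2) = 7127.57
t = (668.6 − 620.5)/√[7127.57·(1/40 + 1/59)] = 2.7817
df = n₁ + n₂ − 2 = 97
Two-sided p-value ≈ 0.0065
Since p ≈ 0.0065 < α = 0.05, reject H0; the evidence is statistically significant.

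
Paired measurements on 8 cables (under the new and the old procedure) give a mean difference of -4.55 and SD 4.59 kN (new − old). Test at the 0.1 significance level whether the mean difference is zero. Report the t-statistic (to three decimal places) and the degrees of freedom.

H0: μ_d = 0; H1: μ_d ≠ 0 (paired t-test on the differences, two-sided).
t = d̄/(s_d/√n) = -4.55/(4.59/√8) = -2.804
df = n − 1 = 7
Two-sided p-value ≈ 0.026
Since p ≈ 0.026 < α = 0.1, reject H0; the data support H1.

t = -2.804, df = 7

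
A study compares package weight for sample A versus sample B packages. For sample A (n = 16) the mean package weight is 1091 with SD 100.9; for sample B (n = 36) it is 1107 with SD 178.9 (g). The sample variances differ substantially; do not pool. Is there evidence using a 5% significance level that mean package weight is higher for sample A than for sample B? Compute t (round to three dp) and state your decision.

Let group 1 = sample A, group 2 = sample B. H0: μ_1 = μ_2; H1: μ_1 > μ_2 (Welch's two-sample t-test, right-tailed).
t = (x̄_1 − x̄_2)/√(s_1²/n_1 + s_2²/n_2) = (1091 − 1107)/√(100.9²/16 + 178.9²/36) = -0.410
Welch–Satterthwaite df ≈ 46.93
p-value = P(T ≥ -0.410) ≈ 0.6580
Since p ≈ 0.6580 > α = 0.05, fail to reject H0; the data do not provide sufficient evidence against H0.

t = -0.410; fail to reject H0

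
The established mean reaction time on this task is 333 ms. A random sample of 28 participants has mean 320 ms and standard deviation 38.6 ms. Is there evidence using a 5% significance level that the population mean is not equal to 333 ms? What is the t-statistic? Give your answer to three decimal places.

H0: μ = 333; H1: μ ≠ 333 (one-sample t-test, two-sided).
t = (x̄ − μ₀)/(s/√n) = (320 − 333)/(38.6/√28) = -1.782
df = n − 1 = 27
Two-sided p-value ≈ 0.0860
Since p ≈ 0.0860 > α = 0.05, fail to reject H0; the evidence is not statistically significant.

-1.782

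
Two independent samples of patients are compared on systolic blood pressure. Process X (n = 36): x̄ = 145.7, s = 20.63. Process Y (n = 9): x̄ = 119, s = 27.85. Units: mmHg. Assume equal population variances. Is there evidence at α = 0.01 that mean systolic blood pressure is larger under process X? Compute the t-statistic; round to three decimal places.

Let group 1 = process X, group 2 = process Y. H0: μ_1 = μ_2; H1: μ_1 > μ_2 (two-sample pooled-variance t-test, right-tailed).
s_p² = [(36−1)·20.63² + (9−1)·27.85²]/(36+9−2) = 490.718
t = (145.7 − 119)/√[490.718·(1/36 + 1/9)] = 3.234
df = n₁ + n₂ − 2 = 43
p-value = P(T ≥ 3.234) ≈ 0.001
Since p ≈ 0.001 < α = 0.01, reject H0; the evidence is statistically significant.

3.234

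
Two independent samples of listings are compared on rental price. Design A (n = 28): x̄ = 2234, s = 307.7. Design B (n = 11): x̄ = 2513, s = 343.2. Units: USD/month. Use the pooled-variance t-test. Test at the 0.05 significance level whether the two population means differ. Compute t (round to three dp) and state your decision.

Let group 1 = design A, group 2 = design B. H0: μ_1 = μ_2; H1: μ_1 ≠ μ_2 (two-sample pooled-variance t-test, two-sided).
s_p² = [(28−1)·307.7² + (11−1)·343.2²]/(28+11−2) = 100924
t = (2234 − 2513)/√[100924·(1/28 + 1/11)] = -2.468
df = n₁ + n₂ − 2 = 37
Two-sided p-value ≈ 0.0183
Since p ≈ 0.0183 < α = 0.05, reject H0; the evidence is statistically significant.

t = -2.468; reject H0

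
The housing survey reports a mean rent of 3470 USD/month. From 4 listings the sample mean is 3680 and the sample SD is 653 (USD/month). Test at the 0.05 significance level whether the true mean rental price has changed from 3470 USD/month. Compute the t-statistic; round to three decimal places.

0.643

H0: μ = 3470; H1: μ ≠ 3470 (one-sample t-test, two-sided).
t = (x̄ − μ₀)/(s/√n) = (3680 − 3470)/(653/√4) = 0.643
df = n − 1 = 3
Two-sided p-value ≈ 0.566
Since p ≈ 0.566 > α = 0.05, fail to reject H0; the data do not provide sufficient evidence against H0.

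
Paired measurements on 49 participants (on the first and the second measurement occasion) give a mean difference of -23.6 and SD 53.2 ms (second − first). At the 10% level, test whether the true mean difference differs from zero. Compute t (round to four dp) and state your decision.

H0: μ_d = 0; H1: μ_d ≠ 0 (paired t-test on the differences, two-sided).
t = d̄/(s_d/√n) = -23.6/(53.2/√49) = -3.1053
df = n − 1 = 48
Two-sided p-value ≈ 0.003
Since p ≈ 0.003 < α = 0.1, reject H0; the data support H1.

t = -3.1053; reject H0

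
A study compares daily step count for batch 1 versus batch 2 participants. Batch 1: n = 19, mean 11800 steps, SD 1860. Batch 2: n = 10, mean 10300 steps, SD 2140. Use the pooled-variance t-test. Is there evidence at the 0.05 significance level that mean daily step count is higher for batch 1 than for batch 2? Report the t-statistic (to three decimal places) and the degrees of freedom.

t = 1.961, df = 27

Let group 1 = batch 1, group 2 = batch 2. H0: μ_1 = μ_2; H1: μ_1 > μ_2 (two-sample pooled-variance t-test, right-tailed).
s_p² = [(19−1)·1860² + (10−1)·2140²]/(19+10−2) = 3832930
t = (11800 − 10300)/√[3832930·(1/19 + 1/10)] = 1.961
df = n₁ + n₂ − 2 = 27
p-value = P(T ≥ 1.961) ≈ 0.030
Since p ≈ 0.030 < α = 0.05, reject H0; the data support H1.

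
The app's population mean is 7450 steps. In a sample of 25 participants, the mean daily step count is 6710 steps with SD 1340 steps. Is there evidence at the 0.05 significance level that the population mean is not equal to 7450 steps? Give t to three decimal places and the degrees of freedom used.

H0: μ = 7450; H1: μ ≠ 7450 (one-sample t-test, two-sided).
t = (x̄ − μ₀)/(s/√n) = (6710 − 7450)/(1340/√25) = -2.761
df = n − 1 = 24
Two-sided p-value ≈ 0.011
Since p ≈ 0.011 < α = 0.05, reject H0; the evidence is statistically significant.

t = -2.761, df = 24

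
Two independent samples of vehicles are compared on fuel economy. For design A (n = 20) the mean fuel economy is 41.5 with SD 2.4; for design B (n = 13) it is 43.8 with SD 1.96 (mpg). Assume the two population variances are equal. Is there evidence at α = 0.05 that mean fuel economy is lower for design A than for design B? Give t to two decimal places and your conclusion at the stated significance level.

t = -2.88; reject H0

Let group 1 = design A, group 2 = design B. H0: μ_1 = μ_2; H1: μ_1 < μ_2 (two-sample pooled-variance t-test, left-tailed).
s_p² = [(20−1)·2.4² + (13−1)·1.96²]/(20+13−2) = 5.01739
t = (41.5 − 43.8)/√[5.01739·(1/20 + 1/13)] = -2.88
df = n₁ + n₂ − 2 = 31
p-value = P(T ≤ -2.88) ≈ 0.004
Since p ≈ 0.004 < α = 0.05, reject H0; the evidence is statistically significant.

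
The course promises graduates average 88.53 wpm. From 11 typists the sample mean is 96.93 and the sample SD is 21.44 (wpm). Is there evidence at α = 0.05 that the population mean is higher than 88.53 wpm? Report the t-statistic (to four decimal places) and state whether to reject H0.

H0: μ = 88.53; H1: μ > 88.53 (one-sample t-test, right-tailed).
t = (x̄ − μ₀)/(s/√n) = (96.93 − 88.53)/(21.44/√11) = 1.2994
df = n − 1 = 10
p-value = P(T ≥ 1.2994) ≈ 0.111
Since p ≈ 0.111 > α = 0.05, fail to reject H0; the evidence is not statistically significant.

t = 1.2994; fail to reject H0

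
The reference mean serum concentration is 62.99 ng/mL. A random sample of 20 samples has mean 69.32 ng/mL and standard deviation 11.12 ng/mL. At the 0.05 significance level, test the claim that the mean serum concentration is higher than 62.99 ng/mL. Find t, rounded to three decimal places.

H0: μ = 62.99; H1: μ > 62.99 (one-sample t-test, right-tailed).
t = (x̄ − μ₀)/(s/√n) = (69.32 − 62.99)/(11.12/√20) = 2.546
df = n − 1 = 19
p-value = P(T ≥ 2.546) ≈ 0.0099
Since p ≈ 0.0099 < α = 0.05, reject H0; the data support H1.

2.546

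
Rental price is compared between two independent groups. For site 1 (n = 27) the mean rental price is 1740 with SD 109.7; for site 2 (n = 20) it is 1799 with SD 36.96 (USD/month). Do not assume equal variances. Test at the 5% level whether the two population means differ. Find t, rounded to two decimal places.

-2.60

Let group 1 = site 1, group 2 = site 2. H0: μ_1 = μ_2; H1: μ_1 ≠ μ_2 (Welch's two-sample t-test, two-sided).
t = (x̄_1 − x̄_2)/√(s_1²/n_1 + s_2²/n_2) = (1740 − 1799)/√(109.7²/27 + 36.96²/20) = -2.60
Welch–Satterthwaite df ≈ 33.50
Two-sided p-value ≈ 0.014
Since p ≈ 0.014 < α = 0.05, reject H0; the data support H1.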